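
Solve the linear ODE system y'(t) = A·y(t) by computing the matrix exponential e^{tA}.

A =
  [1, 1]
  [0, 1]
e^{tA} =
  [exp(t), t*exp(t)]
  [0, exp(t)]

Strategy: write A = P · J · P⁻¹ where J is a Jordan canonical form, so e^{tA} = P · e^{tJ} · P⁻¹, and e^{tJ} can be computed block-by-block.

A has Jordan form
J =
  [1, 1]
  [0, 1]
(up to reordering of blocks).

Per-block formulas:
  For a 2×2 Jordan block J_2(1): exp(t · J_2(1)) = e^(1t)·(I + t·N), where N is the 2×2 nilpotent shift.

After assembling e^{tJ} and conjugating by P, we get:

e^{tA} =
  [exp(t), t*exp(t)]
  [0, exp(t)]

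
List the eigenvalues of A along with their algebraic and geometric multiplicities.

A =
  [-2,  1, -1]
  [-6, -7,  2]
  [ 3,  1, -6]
λ = -5: alg = 3, geom = 2

Step 1 — factor the characteristic polynomial to read off the algebraic multiplicities:
  χ_A(x) = (x + 5)^3

Step 2 — compute geometric multiplicities via the rank-nullity identity g(λ) = n − rank(A − λI):
  rank(A − (-5)·I) = 1, so dim ker(A − (-5)·I) = n − 1 = 2

Summary:
  λ = -5: algebraic multiplicity = 3, geometric multiplicity = 2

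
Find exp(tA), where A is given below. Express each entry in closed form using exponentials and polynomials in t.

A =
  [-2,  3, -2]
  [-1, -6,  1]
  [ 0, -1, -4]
e^{tA} =
  [t^2*exp(-4*t)/2 + 2*t*exp(-4*t) + exp(-4*t), t^2*exp(-4*t) + 3*t*exp(-4*t), -t^2*exp(-4*t)/2 - 2*t*exp(-4*t)]
  [-t*exp(-4*t), -2*t*exp(-4*t) + exp(-4*t), t*exp(-4*t)]
  [t^2*exp(-4*t)/2, t^2*exp(-4*t) - t*exp(-4*t), -t^2*exp(-4*t)/2 + exp(-4*t)]

Strategy: write A = P · J · P⁻¹ where J is a Jordan canonical form, so e^{tA} = P · e^{tJ} · P⁻¹, and e^{tJ} can be computed block-by-block.

A has Jordan form
J =
  [-4,  1,  0]
  [ 0, -4,  1]
  [ 0,  0, -4]
(up to reordering of blocks).

Per-block formulas:
  For a 3×3 Jordan block J_3(-4): exp(t · J_3(-4)) = e^(-4t)·(I + t·N + (t^2/2)·N^2), where N is the 3×3 nilpotent shift.

After assembling e^{tJ} and conjugating by P, we get:

e^{tA} =
  [t^2*exp(-4*t)/2 + 2*t*exp(-4*t) + exp(-4*t), t^2*exp(-4*t) + 3*t*exp(-4*t), -t^2*exp(-4*t)/2 - 2*t*exp(-4*t)]
  [-t*exp(-4*t), -2*t*exp(-4*t) + exp(-4*t), t*exp(-4*t)]
  [t^2*exp(-4*t)/2, t^2*exp(-4*t) - t*exp(-4*t), -t^2*exp(-4*t)/2 + exp(-4*t)]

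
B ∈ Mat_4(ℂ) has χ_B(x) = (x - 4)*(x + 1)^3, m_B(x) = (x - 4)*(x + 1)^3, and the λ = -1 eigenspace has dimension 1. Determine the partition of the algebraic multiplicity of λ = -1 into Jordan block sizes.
Block sizes for λ = -1: [3]

Step 1 — from the characteristic polynomial, algebraic multiplicity of λ = -1 is 3. From dim ker(B − (-1)·I) = 1, there are exactly 1 Jordan blocks for λ = -1.
Step 2 — from the minimal polynomial, the factor (x + 1)^3 tells us the largest block for λ = -1 has size 3.
Step 3 — with total size 3, 1 blocks, and largest block 3, the block sizes (in nonincreasing order) are [3].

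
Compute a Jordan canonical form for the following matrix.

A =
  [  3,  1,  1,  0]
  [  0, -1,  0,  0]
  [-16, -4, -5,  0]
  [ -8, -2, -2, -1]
J_2(-1) ⊕ J_1(-1) ⊕ J_1(-1)

The characteristic polynomial is
  det(x·I − A) = x^4 + 4*x^3 + 6*x^2 + 4*x + 1 = (x + 1)^4

Eigenvalues and multiplicities (the geometric multiplicity of λ is n − rank(A − λI), which equals the number of Jordan blocks for λ):
  λ = -1: algebraic multiplicity = 4, geometric multiplicity = 3

Determining the block sizes for each eigenvalue:
  λ = -1: 3 blocks summing to 4 forces exactly one block of size 2 and the rest size 1 → block sizes [2, 1, 1]

Assembling the blocks gives a Jordan form
J =
  [-1,  1,  0,  0]
  [ 0, -1,  0,  0]
  [ 0,  0, -1,  0]
  [ 0,  0,  0, -1]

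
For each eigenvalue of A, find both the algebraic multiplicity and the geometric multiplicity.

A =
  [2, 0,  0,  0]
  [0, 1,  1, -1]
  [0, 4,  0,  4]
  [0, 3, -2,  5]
λ = 2: alg = 4, geom = 2

Step 1 — factor the characteristic polynomial to read off the algebraic multiplicities:
  χ_A(x) = (x - 2)^4

Step 2 — compute geometric multiplicities via the rank-nullity identity g(λ) = n − rank(A − λI):
  rank(A − (2)·I) = 2, so dim ker(A − (2)·I) = n − 2 = 2

Summary:
  λ = 2: algebraic multiplicity = 4, geometric multiplicity = 2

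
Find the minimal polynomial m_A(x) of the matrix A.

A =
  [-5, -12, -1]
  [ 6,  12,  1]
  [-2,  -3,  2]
x^3 - 9*x^2 + 27*x - 27

The characteristic polynomial is χ_A(x) = (x - 3)^3, so the eigenvalues are known. The minimal polynomial is
  m_A(x) = Π_λ (x − λ)^{k_λ}
where k_λ is the size of the *largest* Jordan block for λ (equivalently, the smallest k with (A − λI)^k v = 0 for every generalised eigenvector v of λ).

  λ = 3: largest Jordan block has size 3, contributing (x − 3)^3

So m_A(x) = (x - 3)^3 = x^3 - 9*x^2 + 27*x - 27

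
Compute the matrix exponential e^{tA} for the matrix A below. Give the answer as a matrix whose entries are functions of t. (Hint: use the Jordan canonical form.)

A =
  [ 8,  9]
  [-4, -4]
e^{tA} =
  [6*t*exp(2*t) + exp(2*t), 9*t*exp(2*t)]
  [-4*t*exp(2*t), -6*t*exp(2*t) + exp(2*t)]

Strategy: write A = P · J · P⁻¹ where J is a Jordan canonical form, so e^{tA} = P · e^{tJ} · P⁻¹, and e^{tJ} can be computed block-by-block.

A has Jordan form
J =
  [2, 1]
  [0, 2]
(up to reordering of blocks).

Per-block formulas:
  For a 2×2 Jordan block J_2(2): exp(t · J_2(2)) = e^(2t)·(I + t·N), where N is the 2×2 nilpotent shift.

After assembling e^{tJ} and conjugating by P, we get:

e^{tA} =
  [6*t*exp(2*t) + exp(2*t), 9*t*exp(2*t)]
  [-4*t*exp(2*t), -6*t*exp(2*t) + exp(2*t)]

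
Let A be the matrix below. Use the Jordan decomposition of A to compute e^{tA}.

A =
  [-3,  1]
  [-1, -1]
e^{tA} =
  [-t*exp(-2*t) + exp(-2*t), t*exp(-2*t)]
  [-t*exp(-2*t), t*exp(-2*t) + exp(-2*t)]

Strategy: write A = P · J · P⁻¹ where J is a Jordan canonical form, so e^{tA} = P · e^{tJ} · P⁻¹, and e^{tJ} can be computed block-by-block.

A has Jordan form
J =
  [-2,  1]
  [ 0, -2]
(up to reordering of blocks).

Per-block formulas:
  For a 2×2 Jordan block J_2(-2): exp(t · J_2(-2)) = e^(-2t)·(I + t·N), where N is the 2×2 nilpotent shift.

After assembling e^{tJ} and conjugating by P, we get:

e^{tA} =
  [-t*exp(-2*t) + exp(-2*t), t*exp(-2*t)]
  [-t*exp(-2*t), t*exp(-2*t) + exp(-2*t)]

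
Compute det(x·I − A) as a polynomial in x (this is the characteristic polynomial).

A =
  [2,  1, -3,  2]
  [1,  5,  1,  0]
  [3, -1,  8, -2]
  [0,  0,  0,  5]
x^4 - 20*x^3 + 150*x^2 - 500*x + 625

Expanding det(x·I − A) (e.g. by cofactor expansion or by noting that A is similar to its Jordan form J, which has the same characteristic polynomial as A) gives
  χ_A(x) = x^4 - 20*x^3 + 150*x^2 - 500*x + 625
which factors as (x - 5)^4. The eigenvalues (with algebraic multiplicities) are λ = 5 with multiplicity 4.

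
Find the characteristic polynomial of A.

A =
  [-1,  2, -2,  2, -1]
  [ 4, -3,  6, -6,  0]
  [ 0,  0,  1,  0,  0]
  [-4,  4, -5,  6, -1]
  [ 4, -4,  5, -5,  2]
x^5 - 5*x^4 + 10*x^3 - 10*x^2 + 5*x - 1

Expanding det(x·I − A) (e.g. by cofactor expansion or by noting that A is similar to its Jordan form J, which has the same characteristic polynomial as A) gives
  χ_A(x) = x^5 - 5*x^4 + 10*x^3 - 10*x^2 + 5*x - 1
which factors as (x - 1)^5. The eigenvalues (with algebraic multiplicities) are λ = 1 with multiplicity 5.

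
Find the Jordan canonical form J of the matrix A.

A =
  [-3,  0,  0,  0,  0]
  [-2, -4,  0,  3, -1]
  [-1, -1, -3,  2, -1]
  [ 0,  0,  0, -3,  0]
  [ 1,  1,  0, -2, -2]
J_3(-3) ⊕ J_1(-3) ⊕ J_1(-3)

The characteristic polynomial is
  det(x·I − A) = x^5 + 15*x^4 + 90*x^3 + 270*x^2 + 405*x + 243 = (x + 3)^5

Eigenvalues and multiplicities (the geometric multiplicity of λ is n − rank(A − λI), which equals the number of Jordan blocks for λ):
  λ = -3: algebraic multiplicity = 5, geometric multiplicity = 3

Determining the block sizes for each eigenvalue:
  λ = -3: with am = 5 and gm = 3, the partition is not yet determined (e.g. several partitions of 5 into 3 parts exist). Let N = A − (-3)·I. Computing rank(N^1) = 2, rank(N^2) = 1, rank(N^3) = 0; the number of blocks of size ≥ j is rank(N^{j−1}) − rank(N^j), giving [3, 1, 1]. So we have 1 block(s) of size 3, 2 block(s) of size 1 → block sizes [3, 1, 1]

Assembling the blocks gives a Jordan form
J =
  [-3,  1,  0,  0,  0]
  [ 0, -3,  1,  0,  0]
  [ 0,  0, -3,  0,  0]
  [ 0,  0,  0, -3,  0]
  [ 0,  0,  0,  0, -3]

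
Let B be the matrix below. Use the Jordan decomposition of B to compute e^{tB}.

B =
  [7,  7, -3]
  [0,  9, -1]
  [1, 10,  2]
e^{tB} =
  [-t^2*exp(6*t) + t*exp(6*t) + exp(6*t), -t^2*exp(6*t) + 7*t*exp(6*t), t^2*exp(6*t) - 3*t*exp(6*t)]
  [-t^2*exp(6*t)/2, -t^2*exp(6*t)/2 + 3*t*exp(6*t) + exp(6*t), t^2*exp(6*t)/2 - t*exp(6*t)]
  [-3*t^2*exp(6*t)/2 + t*exp(6*t), -3*t^2*exp(6*t)/2 + 10*t*exp(6*t), 3*t^2*exp(6*t)/2 - 4*t*exp(6*t) + exp(6*t)]

Strategy: write B = P · J · P⁻¹ where J is a Jordan canonical form, so e^{tB} = P · e^{tJ} · P⁻¹, and e^{tJ} can be computed block-by-block.

B has Jordan form
J =
  [6, 1, 0]
  [0, 6, 1]
  [0, 0, 6]
(up to reordering of blocks).

Per-block formulas:
  For a 3×3 Jordan block J_3(6): exp(t · J_3(6)) = e^(6t)·(I + t·N + (t^2/2)·N^2), where N is the 3×3 nilpotent shift.

After assembling e^{tJ} and conjugating by P, we get:

e^{tB} =
  [-t^2*exp(6*t) + t*exp(6*t) + exp(6*t), -t^2*exp(6*t) + 7*t*exp(6*t), t^2*exp(6*t) - 3*t*exp(6*t)]
  [-t^2*exp(6*t)/2, -t^2*exp(6*t)/2 + 3*t*exp(6*t) + exp(6*t), t^2*exp(6*t)/2 - t*exp(6*t)]
  [-3*t^2*exp(6*t)/2 + t*exp(6*t), -3*t^2*exp(6*t)/2 + 10*t*exp(6*t), 3*t^2*exp(6*t)/2 - 4*t*exp(6*t) + exp(6*t)]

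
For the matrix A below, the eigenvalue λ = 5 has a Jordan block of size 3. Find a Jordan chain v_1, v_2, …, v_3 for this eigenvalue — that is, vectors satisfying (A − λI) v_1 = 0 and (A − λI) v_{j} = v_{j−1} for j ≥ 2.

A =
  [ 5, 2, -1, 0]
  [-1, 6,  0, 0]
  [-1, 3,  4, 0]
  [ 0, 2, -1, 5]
A Jordan chain for λ = 5 of length 3:
v_1 = (-1, -1, -2, -1)ᵀ
v_2 = (0, -1, -1, 0)ᵀ
v_3 = (1, 0, 0, 0)ᵀ

Let N = A − (5)·I. We want v_3 with N^3 v_3 = 0 but N^2 v_3 ≠ 0; then v_{j-1} := N · v_j for j = 3, …, 2.

Pick v_3 = (1, 0, 0, 0)ᵀ.
Then v_2 = N · v_3 = (0, -1, -1, 0)ᵀ.
Then v_1 = N · v_2 = (-1, -1, -2, -1)ᵀ.

Sanity check: (A − (5)·I) v_1 = (0, 0, 0, 0)ᵀ = 0. ✓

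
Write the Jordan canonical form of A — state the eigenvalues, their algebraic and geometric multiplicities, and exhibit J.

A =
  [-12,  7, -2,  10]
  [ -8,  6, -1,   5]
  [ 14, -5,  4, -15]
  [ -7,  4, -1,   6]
J_3(1) ⊕ J_1(1)

The characteristic polynomial is
  det(x·I − A) = x^4 - 4*x^3 + 6*x^2 - 4*x + 1 = (x - 1)^4

Eigenvalues and multiplicities (the geometric multiplicity of λ is n − rank(A − λI), which equals the number of Jordan blocks for λ):
  λ = 1: algebraic multiplicity = 4, geometric multiplicity = 2

Determining the block sizes for each eigenvalue:
  λ = 1: with am = 4 and gm = 2, the partition is not yet determined (e.g. several partitions of 4 into 2 parts exist). Let N = A − (1)·I. Computing rank(N^1) = 2, rank(N^2) = 1, rank(N^3) = 0; the number of blocks of size ≥ j is rank(N^{j−1}) − rank(N^j), giving [2, 1, 1]. So we have 1 block(s) of size 3, 1 block(s) of size 1 → block sizes [3, 1]

Assembling the blocks gives a Jordan form
J =
  [1, 1, 0, 0]
  [0, 1, 1, 0]
  [0, 0, 1, 0]
  [0, 0, 0, 1]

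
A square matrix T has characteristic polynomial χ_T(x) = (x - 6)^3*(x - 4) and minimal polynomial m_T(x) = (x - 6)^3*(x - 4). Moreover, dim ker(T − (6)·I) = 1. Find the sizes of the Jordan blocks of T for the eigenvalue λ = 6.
Block sizes for λ = 6: [3]

Step 1 — from the characteristic polynomial, algebraic multiplicity of λ = 6 is 3. From dim ker(T − (6)·I) = 1, there are exactly 1 Jordan blocks for λ = 6.
Step 2 — from the minimal polynomial, the factor (x − 6)^3 tells us the largest block for λ = 6 has size 3.
Step 3 — with total size 3, 1 blocks, and largest block 3, the block sizes (in nonincreasing order) are [3].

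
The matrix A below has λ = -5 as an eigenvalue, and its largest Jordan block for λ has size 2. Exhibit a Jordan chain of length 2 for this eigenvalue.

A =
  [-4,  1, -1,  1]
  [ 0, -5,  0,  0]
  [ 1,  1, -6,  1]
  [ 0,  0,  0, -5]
A Jordan chain for λ = -5 of length 2:
v_1 = (1, 0, 1, 0)ᵀ
v_2 = (1, 0, 0, 0)ᵀ

Let N = A − (-5)·I. We want v_2 with N^2 v_2 = 0 but N^1 v_2 ≠ 0; then v_{j-1} := N · v_j for j = 2, …, 2.

Pick v_2 = (1, 0, 0, 0)ᵀ.
Then v_1 = N · v_2 = (1, 0, 1, 0)ᵀ.

Sanity check: (A − (-5)·I) v_1 = (0, 0, 0, 0)ᵀ = 0. ✓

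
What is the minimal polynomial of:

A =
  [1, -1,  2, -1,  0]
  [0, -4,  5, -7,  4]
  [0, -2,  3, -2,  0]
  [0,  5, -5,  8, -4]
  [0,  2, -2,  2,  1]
x^4 - 8*x^3 + 22*x^2 - 24*x + 9

The characteristic polynomial is χ_A(x) = (x - 3)^2*(x - 1)^3, so the eigenvalues are known. The minimal polynomial is
  m_A(x) = Π_λ (x − λ)^{k_λ}
where k_λ is the size of the *largest* Jordan block for λ (equivalently, the smallest k with (A − λI)^k v = 0 for every generalised eigenvector v of λ).

  λ = 1: largest Jordan block has size 2, contributing (x − 1)^2
  λ = 3: largest Jordan block has size 2, contributing (x − 3)^2

So m_A(x) = (x - 3)^2*(x - 1)^2 = x^4 - 8*x^3 + 22*x^2 - 24*x + 9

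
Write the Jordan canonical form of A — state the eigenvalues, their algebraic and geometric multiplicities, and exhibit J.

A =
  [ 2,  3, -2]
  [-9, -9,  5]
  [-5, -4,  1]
J_3(-2)

The characteristic polynomial is
  det(x·I − A) = x^3 + 6*x^2 + 12*x + 8 = (x + 2)^3

Eigenvalues and multiplicities (the geometric multiplicity of λ is n − rank(A − λI), which equals the number of Jordan blocks for λ):
  λ = -2: algebraic multiplicity = 3, geometric multiplicity = 1

Determining the block sizes for each eigenvalue:
  λ = -2: one block (gm = 1), so the single block has size am = 3 → block sizes [3]

Assembling the blocks gives a Jordan form
J =
  [-2,  1,  0]
  [ 0, -2,  1]
  [ 0,  0, -2]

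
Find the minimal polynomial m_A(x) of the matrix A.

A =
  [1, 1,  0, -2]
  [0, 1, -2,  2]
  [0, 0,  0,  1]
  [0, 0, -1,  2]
x^2 - 2*x + 1

The characteristic polynomial is χ_A(x) = (x - 1)^4, so the eigenvalues are known. The minimal polynomial is
  m_A(x) = Π_λ (x − λ)^{k_λ}
where k_λ is the size of the *largest* Jordan block for λ (equivalently, the smallest k with (A − λI)^k v = 0 for every generalised eigenvector v of λ).

  λ = 1: largest Jordan block has size 2, contributing (x − 1)^2

So m_A(x) = (x - 1)^2 = x^2 - 2*x + 1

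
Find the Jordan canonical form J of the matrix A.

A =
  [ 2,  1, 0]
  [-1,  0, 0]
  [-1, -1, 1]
J_2(1) ⊕ J_1(1)

The characteristic polynomial is
  det(x·I − A) = x^3 - 3*x^2 + 3*x - 1 = (x - 1)^3

Eigenvalues and multiplicities (the geometric multiplicity of λ is n − rank(A − λI), which equals the number of Jordan blocks for λ):
  λ = 1: algebraic multiplicity = 3, geometric multiplicity = 2

Determining the block sizes for each eigenvalue:
  λ = 1: 2 blocks summing to 3 forces exactly one block of size 2 and the rest size 1 → block sizes [2, 1]

Assembling the blocks gives a Jordan form
J =
  [1, 1, 0]
  [0, 1, 0]
  [0, 0, 1]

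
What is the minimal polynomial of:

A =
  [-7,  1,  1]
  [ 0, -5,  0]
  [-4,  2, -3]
x^2 + 10*x + 25

The characteristic polynomial is χ_A(x) = (x + 5)^3, so the eigenvalues are known. The minimal polynomial is
  m_A(x) = Π_λ (x − λ)^{k_λ}
where k_λ is the size of the *largest* Jordan block for λ (equivalently, the smallest k with (A − λI)^k v = 0 for every generalised eigenvector v of λ).

  λ = -5: largest Jordan block has size 2, contributing (x + 5)^2

So m_A(x) = (x + 5)^2 = x^2 + 10*x + 25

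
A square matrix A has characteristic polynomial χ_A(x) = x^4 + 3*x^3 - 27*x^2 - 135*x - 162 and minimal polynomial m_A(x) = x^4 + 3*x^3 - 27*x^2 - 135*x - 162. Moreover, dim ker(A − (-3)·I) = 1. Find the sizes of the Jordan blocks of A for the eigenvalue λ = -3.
Block sizes for λ = -3: [3]

Step 1 — from the characteristic polynomial, algebraic multiplicity of λ = -3 is 3. From dim ker(A − (-3)·I) = 1, there are exactly 1 Jordan blocks for λ = -3.
Step 2 — from the minimal polynomial, the factor (x + 3)^3 tells us the largest block for λ = -3 has size 3.
Step 3 — with total size 3, 1 blocks, and largest block 3, the block sizes (in nonincreasing order) are [3].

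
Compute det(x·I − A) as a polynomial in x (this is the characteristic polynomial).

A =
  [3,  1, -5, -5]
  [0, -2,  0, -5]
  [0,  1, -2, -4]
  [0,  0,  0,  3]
x^4 - 2*x^3 - 11*x^2 + 12*x + 36

Expanding det(x·I − A) (e.g. by cofactor expansion or by noting that A is similar to its Jordan form J, which has the same characteristic polynomial as A) gives
  χ_A(x) = x^4 - 2*x^3 - 11*x^2 + 12*x + 36
which factors as (x - 3)^2*(x + 2)^2. The eigenvalues (with algebraic multiplicities) are λ = -2 with multiplicity 2, λ = 3 with multiplicity 2.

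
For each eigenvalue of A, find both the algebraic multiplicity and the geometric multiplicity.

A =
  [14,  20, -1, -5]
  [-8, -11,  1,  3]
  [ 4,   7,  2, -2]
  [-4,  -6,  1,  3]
λ = 2: alg = 4, geom = 2

Step 1 — factor the characteristic polynomial to read off the algebraic multiplicities:
  χ_A(x) = (x - 2)^4

Step 2 — compute geometric multiplicities via the rank-nullity identity g(λ) = n − rank(A − λI):
  rank(A − (2)·I) = 2, so dim ker(A − (2)·I) = n − 2 = 2

Summary:
  λ = 2: algebraic multiplicity = 4, geometric multiplicity = 2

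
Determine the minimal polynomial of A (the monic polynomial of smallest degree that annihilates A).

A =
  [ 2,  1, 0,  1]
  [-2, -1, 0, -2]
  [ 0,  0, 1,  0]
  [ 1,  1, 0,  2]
x^2 - 2*x + 1

The characteristic polynomial is χ_A(x) = (x - 1)^4, so the eigenvalues are known. The minimal polynomial is
  m_A(x) = Π_λ (x − λ)^{k_λ}
where k_λ is the size of the *largest* Jordan block for λ (equivalently, the smallest k with (A − λI)^k v = 0 for every generalised eigenvector v of λ).

  λ = 1: largest Jordan block has size 2, contributing (x − 1)^2

So m_A(x) = (x - 1)^2 = x^2 - 2*x + 1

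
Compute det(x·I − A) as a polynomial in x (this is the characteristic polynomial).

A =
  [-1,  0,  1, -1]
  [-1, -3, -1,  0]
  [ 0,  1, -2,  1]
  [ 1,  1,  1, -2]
x^4 + 8*x^3 + 24*x^2 + 32*x + 16

Expanding det(x·I − A) (e.g. by cofactor expansion or by noting that A is similar to its Jordan form J, which has the same characteristic polynomial as A) gives
  χ_A(x) = x^4 + 8*x^3 + 24*x^2 + 32*x + 16
which factors as (x + 2)^4. The eigenvalues (with algebraic multiplicities) are λ = -2 with multiplicity 4.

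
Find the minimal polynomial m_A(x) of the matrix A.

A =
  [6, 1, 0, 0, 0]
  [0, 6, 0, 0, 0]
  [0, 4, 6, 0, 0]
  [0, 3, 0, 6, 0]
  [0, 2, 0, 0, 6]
x^2 - 12*x + 36

The characteristic polynomial is χ_A(x) = (x - 6)^5, so the eigenvalues are known. The minimal polynomial is
  m_A(x) = Π_λ (x − λ)^{k_λ}
where k_λ is the size of the *largest* Jordan block for λ (equivalently, the smallest k with (A − λI)^k v = 0 for every generalised eigenvector v of λ).

  λ = 6: largest Jordan block has size 2, contributing (x − 6)^2

So m_A(x) = (x - 6)^2 = x^2 - 12*x + 36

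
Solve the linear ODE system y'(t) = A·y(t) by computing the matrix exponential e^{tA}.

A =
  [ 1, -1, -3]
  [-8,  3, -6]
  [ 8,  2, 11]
e^{tA} =
  [-4*t*exp(5*t) + exp(5*t), -t*exp(5*t), -3*t*exp(5*t)]
  [-8*t*exp(5*t), -2*t*exp(5*t) + exp(5*t), -6*t*exp(5*t)]
  [8*t*exp(5*t), 2*t*exp(5*t), 6*t*exp(5*t) + exp(5*t)]

Strategy: write A = P · J · P⁻¹ where J is a Jordan canonical form, so e^{tA} = P · e^{tJ} · P⁻¹, and e^{tJ} can be computed block-by-block.

A has Jordan form
J =
  [5, 1, 0]
  [0, 5, 0]
  [0, 0, 5]
(up to reordering of blocks).

Per-block formulas:
  For a 1×1 block at λ = 5: exp(t · [5]) = [e^(5t)].
  For a 2×2 Jordan block J_2(5): exp(t · J_2(5)) = e^(5t)·(I + t·N), where N is the 2×2 nilpotent shift.

After assembling e^{tJ} and conjugating by P, we get:

e^{tA} =
  [-4*t*exp(5*t) + exp(5*t), -t*exp(5*t), -3*t*exp(5*t)]
  [-8*t*exp(5*t), -2*t*exp(5*t) + exp(5*t), -6*t*exp(5*t)]
  [8*t*exp(5*t), 2*t*exp(5*t), 6*t*exp(5*t) + exp(5*t)]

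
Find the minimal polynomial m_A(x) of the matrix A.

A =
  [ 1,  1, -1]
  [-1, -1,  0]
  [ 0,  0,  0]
x^3

The characteristic polynomial is χ_A(x) = x^3, so the eigenvalues are known. The minimal polynomial is
  m_A(x) = Π_λ (x − λ)^{k_λ}
where k_λ is the size of the *largest* Jordan block for λ (equivalently, the smallest k with (A − λI)^k v = 0 for every generalised eigenvector v of λ).

  λ = 0: largest Jordan block has size 3, contributing (x − 0)^3

So m_A(x) = x^3 = x^3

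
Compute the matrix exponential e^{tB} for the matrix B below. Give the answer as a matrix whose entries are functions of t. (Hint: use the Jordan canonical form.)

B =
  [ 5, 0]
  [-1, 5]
e^{tB} =
  [exp(5*t), 0]
  [-t*exp(5*t), exp(5*t)]

Strategy: write B = P · J · P⁻¹ where J is a Jordan canonical form, so e^{tB} = P · e^{tJ} · P⁻¹, and e^{tJ} can be computed block-by-block.

B has Jordan form
J =
  [5, 1]
  [0, 5]
(up to reordering of blocks).

Per-block formulas:
  For a 2×2 Jordan block J_2(5): exp(t · J_2(5)) = e^(5t)·(I + t·N), where N is the 2×2 nilpotent shift.

After assembling e^{tJ} and conjugating by P, we get:

e^{tB} =
  [exp(5*t), 0]
  [-t*exp(5*t), exp(5*t)]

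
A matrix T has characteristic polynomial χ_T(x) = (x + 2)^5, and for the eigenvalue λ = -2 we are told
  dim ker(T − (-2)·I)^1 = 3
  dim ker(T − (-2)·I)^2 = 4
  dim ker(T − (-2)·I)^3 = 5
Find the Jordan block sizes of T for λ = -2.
Block sizes for λ = -2: [3, 1, 1]

From the dimensions of kernels of powers, the number of Jordan blocks of size at least j is d_j − d_{j−1} where d_j = dim ker(N^j) (with d_0 = 0). Computing the differences gives [3, 1, 1].
The number of blocks of size exactly k is (#blocks of size ≥ k) − (#blocks of size ≥ k + 1), so the partition is: 2 block(s) of size 1, 1 block(s) of size 3.
In nonincreasing order the block sizes are [3, 1, 1].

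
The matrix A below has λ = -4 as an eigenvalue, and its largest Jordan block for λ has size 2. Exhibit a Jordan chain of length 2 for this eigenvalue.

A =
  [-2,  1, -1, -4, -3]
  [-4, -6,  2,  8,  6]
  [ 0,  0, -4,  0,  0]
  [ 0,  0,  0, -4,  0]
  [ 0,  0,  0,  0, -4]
A Jordan chain for λ = -4 of length 2:
v_1 = (2, -4, 0, 0, 0)ᵀ
v_2 = (1, 0, 0, 0, 0)ᵀ

Let N = A − (-4)·I. We want v_2 with N^2 v_2 = 0 but N^1 v_2 ≠ 0; then v_{j-1} := N · v_j for j = 2, …, 2.

Pick v_2 = (1, 0, 0, 0, 0)ᵀ.
Then v_1 = N · v_2 = (2, -4, 0, 0, 0)ᵀ.

Sanity check: (A − (-4)·I) v_1 = (0, 0, 0, 0, 0)ᵀ = 0. ✓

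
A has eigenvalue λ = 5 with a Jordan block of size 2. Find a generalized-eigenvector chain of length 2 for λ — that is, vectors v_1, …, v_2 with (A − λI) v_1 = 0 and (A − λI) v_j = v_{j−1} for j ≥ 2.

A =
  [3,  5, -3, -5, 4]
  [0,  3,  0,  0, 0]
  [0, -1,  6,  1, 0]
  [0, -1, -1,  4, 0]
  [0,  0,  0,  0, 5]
A Jordan chain for λ = 5 of length 2:
v_1 = (-1, 0, -1, 1, 0)ᵀ
v_2 = (2, 0, -1, 0, 0)ᵀ

Let N = A − (5)·I. We want v_2 with N^2 v_2 = 0 but N^1 v_2 ≠ 0; then v_{j-1} := N · v_j for j = 2, …, 2.

Pick v_2 = (2, 0, -1, 0, 0)ᵀ.
Then v_1 = N · v_2 = (-1, 0, -1, 1, 0)ᵀ.

Sanity check: (A − (5)·I) v_1 = (0, 0, 0, 0, 0)ᵀ = 0. ✓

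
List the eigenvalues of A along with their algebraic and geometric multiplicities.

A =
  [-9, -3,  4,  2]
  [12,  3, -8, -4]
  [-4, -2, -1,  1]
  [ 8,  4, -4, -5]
λ = -3: alg = 4, geom = 2

Step 1 — factor the characteristic polynomial to read off the algebraic multiplicities:
  χ_A(x) = (x + 3)^4

Step 2 — compute geometric multiplicities via the rank-nullity identity g(λ) = n − rank(A − λI):
  rank(A − (-3)·I) = 2, so dim ker(A − (-3)·I) = n − 2 = 2

Summary:
  λ = -3: algebraic multiplicity = 4, geometric multiplicity = 2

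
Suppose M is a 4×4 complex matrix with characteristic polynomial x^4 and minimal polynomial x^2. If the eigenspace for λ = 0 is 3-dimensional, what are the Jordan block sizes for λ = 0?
Block sizes for λ = 0: [2, 1, 1]

Step 1 — from the characteristic polynomial, algebraic multiplicity of λ = 0 is 4. From dim ker(M − (0)·I) = 3, there are exactly 3 Jordan blocks for λ = 0.
Step 2 — from the minimal polynomial, the factor (x − 0)^2 tells us the largest block for λ = 0 has size 2.
Step 3 — with total size 4, 3 blocks, and largest block 2, the block sizes (in nonincreasing order) are [2, 1, 1].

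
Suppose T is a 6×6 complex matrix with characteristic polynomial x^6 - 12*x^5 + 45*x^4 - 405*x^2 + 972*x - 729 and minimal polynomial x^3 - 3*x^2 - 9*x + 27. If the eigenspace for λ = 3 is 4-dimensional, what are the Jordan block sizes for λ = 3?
Block sizes for λ = 3: [2, 1, 1, 1]

Step 1 — from the characteristic polynomial, algebraic multiplicity of λ = 3 is 5. From dim ker(T − (3)·I) = 4, there are exactly 4 Jordan blocks for λ = 3.
Step 2 — from the minimal polynomial, the factor (x − 3)^2 tells us the largest block for λ = 3 has size 2.
Step 3 — with total size 5, 4 blocks, and largest block 2, the block sizes (in nonincreasing order) are [2, 1, 1, 1].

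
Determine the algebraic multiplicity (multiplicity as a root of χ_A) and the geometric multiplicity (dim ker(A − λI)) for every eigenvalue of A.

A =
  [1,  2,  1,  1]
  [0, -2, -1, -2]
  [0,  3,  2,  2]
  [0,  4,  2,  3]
λ = 1: alg = 4, geom = 2

Step 1 — factor the characteristic polynomial to read off the algebraic multiplicities:
  χ_A(x) = (x - 1)^4

Step 2 — compute geometric multiplicities via the rank-nullity identity g(λ) = n − rank(A − λI):
  rank(A − (1)·I) = 2, so dim ker(A − (1)·I) = n − 2 = 2

Summary:
  λ = 1: algebraic multiplicity = 4, geometric multiplicity = 2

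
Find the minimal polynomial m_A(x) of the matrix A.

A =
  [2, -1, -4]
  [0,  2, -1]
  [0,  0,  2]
x^3 - 6*x^2 + 12*x - 8

The characteristic polynomial is χ_A(x) = (x - 2)^3, so the eigenvalues are known. The minimal polynomial is
  m_A(x) = Π_λ (x − λ)^{k_λ}
where k_λ is the size of the *largest* Jordan block for λ (equivalently, the smallest k with (A − λI)^k v = 0 for every generalised eigenvector v of λ).

  λ = 2: largest Jordan block has size 3, contributing (x − 2)^3

So m_A(x) = (x - 2)^3 = x^3 - 6*x^2 + 12*x - 8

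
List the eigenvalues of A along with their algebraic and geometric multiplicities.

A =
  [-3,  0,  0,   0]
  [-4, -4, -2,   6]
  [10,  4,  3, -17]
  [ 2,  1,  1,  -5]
λ = -3: alg = 1, geom = 1; λ = -2: alg = 3, geom = 1

Step 1 — factor the characteristic polynomial to read off the algebraic multiplicities:
  χ_A(x) = (x + 2)^3*(x + 3)

Step 2 — compute geometric multiplicities via the rank-nullity identity g(λ) = n − rank(A − λI):
  rank(A − (-3)·I) = 3, so dim ker(A − (-3)·I) = n − 3 = 1
  rank(A − (-2)·I) = 3, so dim ker(A − (-2)·I) = n − 3 = 1

Summary:
  λ = -3: algebraic multiplicity = 1, geometric multiplicity = 1
  λ = -2: algebraic multiplicity = 3, geometric multiplicity = 1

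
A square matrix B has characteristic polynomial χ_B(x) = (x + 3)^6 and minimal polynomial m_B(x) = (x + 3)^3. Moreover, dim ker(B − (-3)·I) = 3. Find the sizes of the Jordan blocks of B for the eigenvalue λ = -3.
Block sizes for λ = -3: [3, 2, 1]

Step 1 — from the characteristic polynomial, algebraic multiplicity of λ = -3 is 6. From dim ker(B − (-3)·I) = 3, there are exactly 3 Jordan blocks for λ = -3.
Step 2 — from the minimal polynomial, the factor (x + 3)^3 tells us the largest block for λ = -3 has size 3.
Step 3 — with total size 6, 3 blocks, and largest block 3, the block sizes (in nonincreasing order) are [3, 2, 1].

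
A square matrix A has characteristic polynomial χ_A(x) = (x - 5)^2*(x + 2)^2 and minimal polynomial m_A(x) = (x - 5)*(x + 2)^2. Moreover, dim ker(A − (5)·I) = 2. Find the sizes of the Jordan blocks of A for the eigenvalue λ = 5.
Block sizes for λ = 5: [1, 1]

Step 1 — from the characteristic polynomial, algebraic multiplicity of λ = 5 is 2. From dim ker(A − (5)·I) = 2, there are exactly 2 Jordan blocks for λ = 5.
Step 2 — from the minimal polynomial, the factor (x − 5) tells us the largest block for λ = 5 has size 1.
Step 3 — with total size 2, 2 blocks, and largest block 1, the block sizes (in nonincreasing order) are [1, 1].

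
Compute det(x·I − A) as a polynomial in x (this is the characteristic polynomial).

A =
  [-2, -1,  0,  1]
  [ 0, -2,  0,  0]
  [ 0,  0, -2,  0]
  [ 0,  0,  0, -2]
x^4 + 8*x^3 + 24*x^2 + 32*x + 16

Expanding det(x·I − A) (e.g. by cofactor expansion or by noting that A is similar to its Jordan form J, which has the same characteristic polynomial as A) gives
  χ_A(x) = x^4 + 8*x^3 + 24*x^2 + 32*x + 16
which factors as (x + 2)^4. The eigenvalues (with algebraic multiplicities) are λ = -2 with multiplicity 4.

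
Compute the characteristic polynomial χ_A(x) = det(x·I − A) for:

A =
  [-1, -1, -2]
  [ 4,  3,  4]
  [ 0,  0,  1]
x^3 - 3*x^2 + 3*x - 1

Expanding det(x·I − A) (e.g. by cofactor expansion or by noting that A is similar to its Jordan form J, which has the same characteristic polynomial as A) gives
  χ_A(x) = x^3 - 3*x^2 + 3*x - 1
which factors as (x - 1)^3. The eigenvalues (with algebraic multiplicities) are λ = 1 with multiplicity 3.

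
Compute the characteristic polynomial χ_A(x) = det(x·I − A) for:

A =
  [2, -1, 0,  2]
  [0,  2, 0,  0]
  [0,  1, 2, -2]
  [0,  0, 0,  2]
x^4 - 8*x^3 + 24*x^2 - 32*x + 16

Expanding det(x·I − A) (e.g. by cofactor expansion or by noting that A is similar to its Jordan form J, which has the same characteristic polynomial as A) gives
  χ_A(x) = x^4 - 8*x^3 + 24*x^2 - 32*x + 16
which factors as (x - 2)^4. The eigenvalues (with algebraic multiplicities) are λ = 2 with multiplicity 4.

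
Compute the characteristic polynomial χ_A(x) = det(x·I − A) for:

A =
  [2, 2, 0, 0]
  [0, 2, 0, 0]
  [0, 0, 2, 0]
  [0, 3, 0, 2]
x^4 - 8*x^3 + 24*x^2 - 32*x + 16

Expanding det(x·I − A) (e.g. by cofactor expansion or by noting that A is similar to its Jordan form J, which has the same characteristic polynomial as A) gives
  χ_A(x) = x^4 - 8*x^3 + 24*x^2 - 32*x + 16
which factors as (x - 2)^4. The eigenvalues (with algebraic multiplicities) are λ = 2 with multiplicity 4.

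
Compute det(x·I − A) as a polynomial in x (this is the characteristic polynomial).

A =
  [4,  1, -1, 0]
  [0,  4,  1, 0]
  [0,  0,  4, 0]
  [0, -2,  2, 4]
x^4 - 16*x^3 + 96*x^2 - 256*x + 256

Expanding det(x·I − A) (e.g. by cofactor expansion or by noting that A is similar to its Jordan form J, which has the same characteristic polynomial as A) gives
  χ_A(x) = x^4 - 16*x^3 + 96*x^2 - 256*x + 256
which factors as (x - 4)^4. The eigenvalues (with algebraic multiplicities) are λ = 4 with multiplicity 4.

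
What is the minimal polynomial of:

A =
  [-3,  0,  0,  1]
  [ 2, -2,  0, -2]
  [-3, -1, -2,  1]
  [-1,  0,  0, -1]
x^2 + 4*x + 4

The characteristic polynomial is χ_A(x) = (x + 2)^4, so the eigenvalues are known. The minimal polynomial is
  m_A(x) = Π_λ (x − λ)^{k_λ}
where k_λ is the size of the *largest* Jordan block for λ (equivalently, the smallest k with (A − λI)^k v = 0 for every generalised eigenvector v of λ).

  λ = -2: largest Jordan block has size 2, contributing (x + 2)^2

So m_A(x) = (x + 2)^2 = x^2 + 4*x + 4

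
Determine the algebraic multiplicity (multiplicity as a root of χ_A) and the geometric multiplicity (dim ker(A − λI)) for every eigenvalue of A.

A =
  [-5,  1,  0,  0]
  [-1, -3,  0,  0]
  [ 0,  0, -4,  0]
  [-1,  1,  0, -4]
λ = -4: alg = 4, geom = 3

Step 1 — factor the characteristic polynomial to read off the algebraic multiplicities:
  χ_A(x) = (x + 4)^4

Step 2 — compute geometric multiplicities via the rank-nullity identity g(λ) = n − rank(A − λI):
  rank(A − (-4)·I) = 1, so dim ker(A − (-4)·I) = n − 1 = 3

Summary:
  λ = -4: algebraic multiplicity = 4, geometric multiplicity = 3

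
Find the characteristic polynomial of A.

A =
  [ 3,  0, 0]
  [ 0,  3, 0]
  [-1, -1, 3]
x^3 - 9*x^2 + 27*x - 27

Expanding det(x·I − A) (e.g. by cofactor expansion or by noting that A is similar to its Jordan form J, which has the same characteristic polynomial as A) gives
  χ_A(x) = x^3 - 9*x^2 + 27*x - 27
which factors as (x - 3)^3. The eigenvalues (with algebraic multiplicities) are λ = 3 with multiplicity 3.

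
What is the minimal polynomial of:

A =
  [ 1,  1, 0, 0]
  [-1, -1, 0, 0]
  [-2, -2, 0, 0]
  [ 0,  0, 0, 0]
x^2

The characteristic polynomial is χ_A(x) = x^4, so the eigenvalues are known. The minimal polynomial is
  m_A(x) = Π_λ (x − λ)^{k_λ}
where k_λ is the size of the *largest* Jordan block for λ (equivalently, the smallest k with (A − λI)^k v = 0 for every generalised eigenvector v of λ).

  λ = 0: largest Jordan block has size 2, contributing (x − 0)^2

So m_A(x) = x^2 = x^2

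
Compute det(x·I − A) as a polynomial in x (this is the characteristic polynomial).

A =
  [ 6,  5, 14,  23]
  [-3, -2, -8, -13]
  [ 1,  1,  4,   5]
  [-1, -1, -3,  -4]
x^4 - 4*x^3 + 6*x^2 - 4*x + 1

Expanding det(x·I − A) (e.g. by cofactor expansion or by noting that A is similar to its Jordan form J, which has the same characteristic polynomial as A) gives
  χ_A(x) = x^4 - 4*x^3 + 6*x^2 - 4*x + 1
which factors as (x - 1)^4. The eigenvalues (with algebraic multiplicities) are λ = 1 with multiplicity 4.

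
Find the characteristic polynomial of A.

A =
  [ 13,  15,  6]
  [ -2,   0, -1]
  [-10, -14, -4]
x^3 - 9*x^2 + 24*x - 16

Expanding det(x·I − A) (e.g. by cofactor expansion or by noting that A is similar to its Jordan form J, which has the same characteristic polynomial as A) gives
  χ_A(x) = x^3 - 9*x^2 + 24*x - 16
which factors as (x - 4)^2*(x - 1). The eigenvalues (with algebraic multiplicities) are λ = 1 with multiplicity 1, λ = 4 with multiplicity 2.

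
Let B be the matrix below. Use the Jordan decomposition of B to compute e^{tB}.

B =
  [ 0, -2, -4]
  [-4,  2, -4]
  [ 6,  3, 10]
e^{tB} =
  [-4*t*exp(4*t) + exp(4*t), -2*t*exp(4*t), -4*t*exp(4*t)]
  [-4*t*exp(4*t), -2*t*exp(4*t) + exp(4*t), -4*t*exp(4*t)]
  [6*t*exp(4*t), 3*t*exp(4*t), 6*t*exp(4*t) + exp(4*t)]

Strategy: write B = P · J · P⁻¹ where J is a Jordan canonical form, so e^{tB} = P · e^{tJ} · P⁻¹, and e^{tJ} can be computed block-by-block.

B has Jordan form
J =
  [4, 1, 0]
  [0, 4, 0]
  [0, 0, 4]
(up to reordering of blocks).

Per-block formulas:
  For a 1×1 block at λ = 4: exp(t · [4]) = [e^(4t)].
  For a 2×2 Jordan block J_2(4): exp(t · J_2(4)) = e^(4t)·(I + t·N), where N is the 2×2 nilpotent shift.

After assembling e^{tJ} and conjugating by P, we get:

e^{tB} =
  [-4*t*exp(4*t) + exp(4*t), -2*t*exp(4*t), -4*t*exp(4*t)]
  [-4*t*exp(4*t), -2*t*exp(4*t) + exp(4*t), -4*t*exp(4*t)]
  [6*t*exp(4*t), 3*t*exp(4*t), 6*t*exp(4*t) + exp(4*t)]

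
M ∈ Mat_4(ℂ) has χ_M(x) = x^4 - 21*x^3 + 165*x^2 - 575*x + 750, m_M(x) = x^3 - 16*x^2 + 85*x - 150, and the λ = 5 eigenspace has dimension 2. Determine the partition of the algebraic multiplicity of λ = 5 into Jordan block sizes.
Block sizes for λ = 5: [2, 1]

Step 1 — from the characteristic polynomial, algebraic multiplicity of λ = 5 is 3. From dim ker(M − (5)·I) = 2, there are exactly 2 Jordan blocks for λ = 5.
Step 2 — from the minimal polynomial, the factor (x − 5)^2 tells us the largest block for λ = 5 has size 2.
Step 3 — with total size 3, 2 blocks, and largest block 2, the block sizes (in nonincreasing order) are [2, 1].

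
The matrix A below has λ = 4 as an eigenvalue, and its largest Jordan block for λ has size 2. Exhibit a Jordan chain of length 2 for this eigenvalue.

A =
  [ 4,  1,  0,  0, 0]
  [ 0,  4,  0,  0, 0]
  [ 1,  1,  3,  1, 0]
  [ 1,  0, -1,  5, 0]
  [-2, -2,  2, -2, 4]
A Jordan chain for λ = 4 of length 2:
v_1 = (0, 0, 1, 1, -2)ᵀ
v_2 = (1, 0, 0, 0, 0)ᵀ

Let N = A − (4)·I. We want v_2 with N^2 v_2 = 0 but N^1 v_2 ≠ 0; then v_{j-1} := N · v_j for j = 2, …, 2.

Pick v_2 = (1, 0, 0, 0, 0)ᵀ.
Then v_1 = N · v_2 = (0, 0, 1, 1, -2)ᵀ.

Sanity check: (A − (4)·I) v_1 = (0, 0, 0, 0, 0)ᵀ = 0. ✓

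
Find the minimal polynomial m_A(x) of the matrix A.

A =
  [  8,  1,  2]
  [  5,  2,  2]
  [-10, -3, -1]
x^3 - 9*x^2 + 27*x - 27

The characteristic polynomial is χ_A(x) = (x - 3)^3, so the eigenvalues are known. The minimal polynomial is
  m_A(x) = Π_λ (x − λ)^{k_λ}
where k_λ is the size of the *largest* Jordan block for λ (equivalently, the smallest k with (A − λI)^k v = 0 for every generalised eigenvector v of λ).

  λ = 3: largest Jordan block has size 3, contributing (x − 3)^3

So m_A(x) = (x - 3)^3 = x^3 - 9*x^2 + 27*x - 27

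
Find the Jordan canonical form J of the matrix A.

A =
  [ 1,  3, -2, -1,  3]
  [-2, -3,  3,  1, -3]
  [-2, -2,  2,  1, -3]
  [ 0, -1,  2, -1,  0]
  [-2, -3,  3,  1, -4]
J_3(-1) ⊕ J_2(-1)

The characteristic polynomial is
  det(x·I − A) = x^5 + 5*x^4 + 10*x^3 + 10*x^2 + 5*x + 1 = (x + 1)^5

Eigenvalues and multiplicities (the geometric multiplicity of λ is n − rank(A − λI), which equals the number of Jordan blocks for λ):
  λ = -1: algebraic multiplicity = 5, geometric multiplicity = 2

Determining the block sizes for each eigenvalue:
  λ = -1: with am = 5 and gm = 2, the partition is not yet determined (e.g. several partitions of 5 into 2 parts exist). Let N = A − (-1)·I. Computing rank(N^1) = 3, rank(N^2) = 1, rank(N^3) = 0; the number of blocks of size ≥ j is rank(N^{j−1}) − rank(N^j), giving [2, 2, 1]. So we have 1 block(s) of size 3, 1 block(s) of size 2 → block sizes [3, 2]

Assembling the blocks gives a Jordan form
J =
  [-1,  1,  0,  0,  0]
  [ 0, -1,  1,  0,  0]
  [ 0,  0, -1,  0,  0]
  [ 0,  0,  0, -1,  1]
  [ 0,  0,  0,  0, -1]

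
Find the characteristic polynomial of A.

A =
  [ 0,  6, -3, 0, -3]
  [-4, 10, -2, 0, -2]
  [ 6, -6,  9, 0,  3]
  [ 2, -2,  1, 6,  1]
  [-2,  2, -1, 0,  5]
x^5 - 30*x^4 + 360*x^3 - 2160*x^2 + 6480*x - 7776

Expanding det(x·I − A) (e.g. by cofactor expansion or by noting that A is similar to its Jordan form J, which has the same characteristic polynomial as A) gives
  χ_A(x) = x^5 - 30*x^4 + 360*x^3 - 2160*x^2 + 6480*x - 7776
which factors as (x - 6)^5. The eigenvalues (with algebraic multiplicities) are λ = 6 with multiplicity 5.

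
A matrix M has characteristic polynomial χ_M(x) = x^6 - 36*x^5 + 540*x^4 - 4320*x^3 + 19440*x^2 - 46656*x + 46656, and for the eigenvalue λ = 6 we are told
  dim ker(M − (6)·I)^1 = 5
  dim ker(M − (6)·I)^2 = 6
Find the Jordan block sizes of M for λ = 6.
Block sizes for λ = 6: [2, 1, 1, 1, 1]

From the dimensions of kernels of powers, the number of Jordan blocks of size at least j is d_j − d_{j−1} where d_j = dim ker(N^j) (with d_0 = 0). Computing the differences gives [5, 1].
The number of blocks of size exactly k is (#blocks of size ≥ k) − (#blocks of size ≥ k + 1), so the partition is: 4 block(s) of size 1, 1 block(s) of size 2.
In nonincreasing order the block sizes are [2, 1, 1, 1, 1].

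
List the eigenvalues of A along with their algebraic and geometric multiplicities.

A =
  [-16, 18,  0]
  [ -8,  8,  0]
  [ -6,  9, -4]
λ = -4: alg = 3, geom = 2

Step 1 — factor the characteristic polynomial to read off the algebraic multiplicities:
  χ_A(x) = (x + 4)^3

Step 2 — compute geometric multiplicities via the rank-nullity identity g(λ) = n − rank(A − λI):
  rank(A − (-4)·I) = 1, so dim ker(A − (-4)·I) = n − 1 = 2

Summary:
  λ = -4: algebraic multiplicity = 3, geometric multiplicity = 2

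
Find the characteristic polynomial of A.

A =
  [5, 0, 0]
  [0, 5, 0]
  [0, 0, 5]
x^3 - 15*x^2 + 75*x - 125

Expanding det(x·I − A) (e.g. by cofactor expansion or by noting that A is similar to its Jordan form J, which has the same characteristic polynomial as A) gives
  χ_A(x) = x^3 - 15*x^2 + 75*x - 125
which factors as (x - 5)^3. The eigenvalues (with algebraic multiplicities) are λ = 5 with multiplicity 3.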